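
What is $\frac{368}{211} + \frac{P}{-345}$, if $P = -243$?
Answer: $\frac{59411}{24265} \approx 2.4484$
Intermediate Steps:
$\frac{368}{211} + \frac{P}{-345} = \frac{368}{211} - \frac{243}{-345} = 368 \cdot \frac{1}{211} - - \frac{81}{115} = \frac{368}{211} + \frac{81}{115} = \frac{59411}{24265}$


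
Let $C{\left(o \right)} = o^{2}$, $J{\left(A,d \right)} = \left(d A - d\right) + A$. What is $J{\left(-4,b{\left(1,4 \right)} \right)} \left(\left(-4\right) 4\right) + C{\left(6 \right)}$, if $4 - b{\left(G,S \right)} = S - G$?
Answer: $180$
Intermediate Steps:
$b{\left(G,S \right)} = 4 + G - S$ ($b{\left(G,S \right)} = 4 - \left(S - G\right) = 4 + \left(G - S\right) = 4 + G - S$)
$J{\left(A,d \right)} = A - d + A d$ ($J{\left(A,d \right)} = \left(A d - d\right) + A = \left(- d + A d\right) + A = A - d + A d$)
$J{\left(-4,b{\left(1,4 \right)} \right)} \left(\left(-4\right) 4\right) + C{\left(6 \right)} = \left(-4 - \left(4 + 1 - 4\right) - 4 \left(4 + 1 - 4\right)\right) \left(\left(-4\right) 4\right) + 6^{2} = \left(-4 - \left(4 + 1 - 4\right) - 4 \left(4 + 1 - 4\right)\right) \left(-16\right) + 36 = \left(-4 - 1 - 4\right) \left(-16\right) + 36 = \left(-9\right) \left(-16\right) + 36 = 144 + 36 = 180$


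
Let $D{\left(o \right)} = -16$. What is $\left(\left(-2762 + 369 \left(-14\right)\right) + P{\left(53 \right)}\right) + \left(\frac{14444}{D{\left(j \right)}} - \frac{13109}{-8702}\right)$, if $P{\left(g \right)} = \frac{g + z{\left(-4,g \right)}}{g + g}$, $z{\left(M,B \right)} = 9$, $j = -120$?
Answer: $- \frac{8143660691}{922412} \approx -8828.7$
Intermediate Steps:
$P{\left(g \right)} = \frac{9 + g}{2 g}$ ($P{\left(g \right)} = \frac{g + 9}{g + g} = \frac{9 + g}{2 g}$)
$\left(\left(-2762 + 369 \left(-14\right)\right) + P{\left(53 \right)}\right) + \left(\frac{14444}{D{\left(j \right)}} - \frac{13109}{-8702}\right) = \left(\left(-2762 + 369 \left(-14\right)\right) + \frac{9 + 53}{2 \cdot 53}\right) + \left(\frac{14444}{-16} - \frac{13109}{-8702}\right) = \left(\left(-2762 - 5166\right) + \frac{1}{2} \cdot \frac{1}{53} \cdot 62\right) + \left(14444 \left(- \frac{1}{16}\right) - - \frac{13109}{8702}\right) = \left(-7928 + \frac{31}{53}\right) + \left(- \frac{3611}{4} + \frac{13109}{8702}\right) = - \frac{420153}{53} - \frac{15685243}{17404} = - \frac{8143660691}{922412}$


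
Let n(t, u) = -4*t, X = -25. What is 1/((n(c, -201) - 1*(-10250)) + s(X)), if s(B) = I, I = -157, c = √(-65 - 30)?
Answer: 10093/101870169 + 4*I*√95/101870169 ≈ 9.9077e-5 + 3.8271e-7*I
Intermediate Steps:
c = I*√95 (c = √(-95) = I*√95 ≈ 9.7468*I)
s(B) = -157
1/((n(c, -201) - 1*(-10250)) + s(X)) = 1/((-4*I*√95 - 1*(-10250)) - 157) = 1/((-4*I*√95 + 10250) - 157) = 1/((10250 - 4*I*√95) - 157) = 1/(10093 - 4*I*√95)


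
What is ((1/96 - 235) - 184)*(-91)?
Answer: 3660293/96 ≈ 38128.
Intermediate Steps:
((1/96 - 235) - 184)*(-91) = (-22559/96 - 184)*(-91) = -40223/96*(-91) = 3660293/96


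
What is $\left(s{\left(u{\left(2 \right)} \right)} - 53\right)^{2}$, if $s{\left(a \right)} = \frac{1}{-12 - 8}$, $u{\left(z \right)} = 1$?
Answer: $\frac{1125721}{400} \approx 2814.3$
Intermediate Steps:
$s{\left(a \right)} = - \frac{1}{20}$ ($s{\left(a \right)} = \frac{1}{-20} = - \frac{1}{20}$)
$\left(s{\left(u{\left(2 \right)} \right)} - 53\right)^{2} = \left(- \frac{1}{20} - 53\right)^{2} = \left(- \frac{1061}{20}\right)^{2} = \frac{1125721}{400}$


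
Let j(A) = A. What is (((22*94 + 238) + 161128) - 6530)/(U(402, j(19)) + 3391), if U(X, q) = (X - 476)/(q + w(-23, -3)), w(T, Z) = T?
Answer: 313808/6819 ≈ 46.020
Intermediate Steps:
U(X, q) = (-476 + X)/(-23 + q) (U(X, q) = (X - 476)/(q - 23) = (-476 + X)/(-23 + q))
(((22*94 + 238) + 161128) - 6530)/(U(402, j(19)) + 3391) = (((22*94 + 238) + 161128) - 6530)/((-476 + 402)/(-23 + 19) + 3391) = (((2068 + 238) + 161128) - 6530)/(-74/(-4) + 3391) = ((2306 + 161128) - 6530)/(-1/4*(-74) + 3391) = (163434 - 6530)/(37/2 + 3391) = 156904/(6819/2) = 156904*(2/6819) = 313808/6819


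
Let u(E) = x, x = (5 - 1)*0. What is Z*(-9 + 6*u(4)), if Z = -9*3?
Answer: 243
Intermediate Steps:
Z = -27
x = 0 (x = 4*0 = 0)
u(E) = 0
Z*(-9 + 6*u(4)) = -27*(-9 + 6*0) = -27*(-9 + 0) = -27*(-9) = 243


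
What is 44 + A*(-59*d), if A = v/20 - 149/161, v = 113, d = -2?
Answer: 968407/1610 ≈ 601.50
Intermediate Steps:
A = 15213/3220 (A = 113/20 - 149/161 = 15213/3220 ≈ 4.7245)
44 + A*(-59*d) = 44 + 15213*(-59*(-2))/3220 = 44 + (15213/3220)*118 = 44 + 897567/1610 = 968407/1610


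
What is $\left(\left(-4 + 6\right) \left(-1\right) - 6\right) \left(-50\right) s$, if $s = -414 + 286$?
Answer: $-51200$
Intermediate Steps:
$s = -128$
$\left(\left(-4 + 6\right) \left(-1\right) - 6\right) \left(-50\right) s = \left(\left(-4 + 6\right) \left(-1\right) - 6\right) \left(-50\right) \left(-128\right) = \left(2 \left(-1\right) - 6\right) \left(-50\right) \left(-128\right) = \left(-2 - 6\right) \left(-50\right) \left(-128\right) = \left(-8\right) \left(-50\right) \left(-128\right) = 400 \left(-128\right) = -51200$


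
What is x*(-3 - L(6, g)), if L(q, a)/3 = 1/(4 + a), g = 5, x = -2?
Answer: 20/3 ≈ 6.6667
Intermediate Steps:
L(q, a) = 3/(4 + a)
x*(-3 - L(6, g)) = -2*(-3 - 3/(4 + 5)) = -2*(-3 - 3/9) = -2*(-3 - 1*⅓) = -2*(-3 - ⅓) = -2*(-10/3) = 20/3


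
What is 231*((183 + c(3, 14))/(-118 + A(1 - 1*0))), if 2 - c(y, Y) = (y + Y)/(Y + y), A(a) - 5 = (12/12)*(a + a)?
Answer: -14168/37 ≈ -382.92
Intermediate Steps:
A(a) = 5 + 2*a (A(a) = 5 + (12/12)*(a + a) = 5 + (12*(1/12))*(2*a) = 5 + 1*(2*a) = 5 + 2*a)
c(y, Y) = 1 (c(y, Y) = 2 - (y + Y)/(Y + y) = 2 - (Y + y)/(Y + y) = 2 - 1*1 = 2 - 1 = 1)
231*((183 + c(3, 14))/(-118 + A(1 - 1*0))) = 231*((183 + 1)/(-118 + (5 + 2*(1 - 1*0)))) = 231*(184/(-118 + (5 + 2*(1 + 0)))) = 231*(184/(-118 + (5 + 2*1))) = 231*(184/(-118 + (5 + 2))) = 231*(184/(-118 + 7)) = 231*(184/(-111)) = 231*(184*(-1/111)) = 231*(-184/111) = -14168/37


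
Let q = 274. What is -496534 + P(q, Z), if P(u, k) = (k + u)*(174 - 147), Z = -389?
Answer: -499639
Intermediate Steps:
P(u, k) = 27*k + 27*u (P(u, k) = (k + u)*27 = 27*k + 27*u)
-496534 + P(q, Z) = -496534 + (27*(-389) + 27*274) = -496534 + (-10503 + 7398) = -496534 - 3105 = -499639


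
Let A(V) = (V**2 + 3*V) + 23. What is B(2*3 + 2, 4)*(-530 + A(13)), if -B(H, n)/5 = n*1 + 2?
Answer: 8970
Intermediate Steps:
A(V) = 23 + V**2 + 3*V
B(H, n) = -10 - 5*n (B(H, n) = -5*(n*1 + 2) = -5*(n + 2) = -5*(2 + n) = -10 - 5*n)
B(2*3 + 2, 4)*(-530 + A(13)) = (-10 - 5*4)*(-530 + (23 + 13**2 + 3*13)) = (-10 - 20)*(-530 + (23 + 169 + 39)) = -30*(-530 + 231) = -30*(-299) = 8970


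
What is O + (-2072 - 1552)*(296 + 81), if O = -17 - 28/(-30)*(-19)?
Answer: -20494241/15 ≈ -1.3663e+6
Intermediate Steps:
O = -521/15 (O = -17 - 28*(-1/30)*(-19) = -17 + (14/15)*(-19) = -17 - 266/15 = -521/15 ≈ -34.733)
O + (-2072 - 1552)*(296 + 81) = -521/15 + (-2072 - 1552)*(296 + 81) = -521/15 - 3624*377 = -521/15 - 1366248 = -20494241/15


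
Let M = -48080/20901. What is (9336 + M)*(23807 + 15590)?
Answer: 7685710795432/20901 ≈ 3.6772e+8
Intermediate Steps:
M = -48080/20901 (M = -48080*1/20901 = -48080/20901 ≈ -2.3004)
(9336 + M)*(23807 + 15590) = (9336 - 48080/20901)*(23807 + 15590) = (195083656/20901)*39397 = 7685710795432/20901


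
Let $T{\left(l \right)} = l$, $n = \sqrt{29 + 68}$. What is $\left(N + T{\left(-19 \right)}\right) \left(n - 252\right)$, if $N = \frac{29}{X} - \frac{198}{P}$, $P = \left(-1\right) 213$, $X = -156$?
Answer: $\frac{4246347}{923} - \frac{202207 \sqrt{97}}{11076} \approx 4420.8$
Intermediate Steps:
$n = \sqrt{97} \approx 9.8489$
$P = -213$
$N = \frac{8237}{11076}$ ($N = \frac{29}{-156} - \frac{198}{-213} = 29 \left(- \frac{1}{156}\right) - - \frac{66}{71} = - \frac{29}{156} + \frac{66}{71} = \frac{8237}{11076} \approx 0.74368$)
$\left(N + T{\left(-19 \right)}\right) \left(n - 252\right) = \left(\frac{8237}{11076} - 19\right) \left(\sqrt{97} - 252\right) = - \frac{202207 \left(-252 + \sqrt{97}\right)}{11076} = \frac{4246347}{923} - \frac{202207 \sqrt{97}}{11076}$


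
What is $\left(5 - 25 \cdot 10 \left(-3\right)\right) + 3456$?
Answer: $4211$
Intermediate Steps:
$\left(5 - 25 \cdot 10 \left(-3\right)\right) + 3456 = \left(5 - -750\right) + 3456 = \left(5 + 750\right) + 3456 = 755 + 3456 = 4211$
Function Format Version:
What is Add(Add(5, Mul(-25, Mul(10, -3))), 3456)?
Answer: 4211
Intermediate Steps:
Add(Add(5, Mul(-25, Mul(10, -3))), 3456) = Add(Add(5, Mul(-25, -30)), 3456) = Add(Add(5, 750), 3456) = Add(755, 3456) = 4211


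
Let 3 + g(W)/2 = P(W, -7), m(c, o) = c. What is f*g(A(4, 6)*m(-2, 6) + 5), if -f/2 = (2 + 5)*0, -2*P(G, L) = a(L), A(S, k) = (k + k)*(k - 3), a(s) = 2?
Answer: 0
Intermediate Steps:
A(S, k) = 2*k*(-3 + k) (A(S, k) = (2*k)*(-3 + k) = 2*k*(-3 + k))
P(G, L) = -1 (P(G, L) = -½*2 = -1)
f = 0 (f = -2*(2 + 5)*0 = -14*0 = -2*0 = 0)
g(W) = -8 (g(W) = -6 + 2*(-1) = -6 - 2 = -8)
f*g(A(4, 6)*m(-2, 6) + 5) = 0*(-8) = 0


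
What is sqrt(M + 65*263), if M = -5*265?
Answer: sqrt(15770) ≈ 125.58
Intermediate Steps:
M = -1325
sqrt(M + 65*263) = sqrt(-1325 + 65*263) = sqrt(-1325 + 17095) = sqrt(15770)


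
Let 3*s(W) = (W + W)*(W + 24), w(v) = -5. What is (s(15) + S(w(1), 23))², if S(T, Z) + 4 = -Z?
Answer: 131769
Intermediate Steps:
S(T, Z) = -4 - Z
s(W) = 2*W*(24 + W)/3 (s(W) = ((W + W)*(W + 24))/3 = ((2*W)*(24 + W))/3 = (2*W*(24 + W))/3 = 2*W*(24 + W)/3)
(s(15) + S(w(1), 23))² = ((⅔)*15*(24 + 15) + (-4 - 1*23))² = ((⅔)*15*39 + (-4 - 23))² = (390 - 27)² = 363² = 131769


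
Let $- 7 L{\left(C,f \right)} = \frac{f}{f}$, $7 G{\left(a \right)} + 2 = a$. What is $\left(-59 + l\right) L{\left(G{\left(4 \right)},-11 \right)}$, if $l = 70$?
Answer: $- \frac{11}{7} \approx -1.5714$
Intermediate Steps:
$G{\left(a \right)} = - \frac{2}{7} + \frac{a}{7}$
$L{\left(C,f \right)} = - \frac{1}{7}$ ($L{\left(C,f \right)} = - \frac{f \frac{1}{f}}{7} = \left(- \frac{1}{7}\right) 1 = - \frac{1}{7}$)
$\left(-59 + l\right) L{\left(G{\left(4 \right)},-11 \right)} = \left(-59 + 70\right) \left(- \frac{1}{7}\right) = 11 \left(- \frac{1}{7}\right) = - \frac{11}{7}$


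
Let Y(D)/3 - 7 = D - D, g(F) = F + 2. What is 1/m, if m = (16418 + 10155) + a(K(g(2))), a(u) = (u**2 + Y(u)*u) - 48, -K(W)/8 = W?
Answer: 1/26877 ≈ 3.7207e-5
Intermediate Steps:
g(F) = 2 + F
Y(D) = 21 (Y(D) = 21 + 3*(D - D) = 21 + 3*0 = 21 + 0 = 21)
K(W) = -8*W
a(u) = -48 + u**2 + 21*u (a(u) = (u**2 + 21*u) - 48 = -48 + u**2 + 21*u)
m = 26877 (m = (16418 + 10155) + (-48 + (-8*(2 + 2))**2 + 21*(-8*(2 + 2))) = 26573 + (-48 + (-8*4)**2 + 21*(-8*4)) = 26573 + (-48 + (-32)**2 + 21*(-32)) = 26573 + (-48 + 1024 - 672) = 26573 + 304 = 26877)
1/m = 1/26877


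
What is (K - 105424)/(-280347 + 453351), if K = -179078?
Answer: -47417/28834 ≈ -1.6445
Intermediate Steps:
(K - 105424)/(-280347 + 453351) = (-179078 - 105424)/(-280347 + 453351) = -284502/173004 = -284502*1/173004 = -47417/28834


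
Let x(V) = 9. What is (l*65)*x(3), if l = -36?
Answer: -21060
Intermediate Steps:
(l*65)*x(3) = -36*65*9 = -2340*9 = -21060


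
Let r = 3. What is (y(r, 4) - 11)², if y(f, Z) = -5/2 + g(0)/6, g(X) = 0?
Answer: 729/4 ≈ 182.25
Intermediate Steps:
y(f, Z) = -5/2 (y(f, Z) = -5/2 + 0/6 = -5*½ + 0*(⅙) = -5/2 + 0 = -5/2)
(y(r, 4) - 11)² = (-5/2 - 11)² = (-27/2)² = 729/4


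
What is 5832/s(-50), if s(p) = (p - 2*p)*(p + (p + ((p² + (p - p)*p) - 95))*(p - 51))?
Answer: -2916/5947625 ≈ -0.00049028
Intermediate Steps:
s(p) = -p*(p + (-51 + p)*(-95 + p + p²)) (s(p) = (-p)*(p + (p + ((p² + 0*p) - 95))*(-51 + p)) = (-p)*(p + (p + ((p² + 0) - 95))*(-51 + p)) = (-p)*(p + (p + (p² - 95))*(-51 + p)) = (-p)*(p + (p + (-95 + p²))*(-51 + p)) = (-p)*(p + (-95 + p + p²)*(-51 + p)) = (-p)*(p + (-51 + p)*(-95 + p + p²)) = -p*(p + (-51 + p)*(-95 + p + p²)))
5832/s(-50) = 5832/((-50*(-4845 - 1*(-50)³ + 50*(-50)² + 145*(-50)))) = 5832/((-50*(-4845 - 1*(-125000) + 50*2500 - 7250))) = 5832/((-50*(-4845 + 125000 + 125000 - 7250))) = 5832/((-50*237905)) = 5832/(-11895250) = 5832*(-1/11895250) = -2916/5947625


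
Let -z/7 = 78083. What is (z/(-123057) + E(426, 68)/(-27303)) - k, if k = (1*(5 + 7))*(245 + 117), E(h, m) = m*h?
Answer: -43019830063/9910989 ≈ -4340.6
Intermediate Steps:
E(h, m) = h*m
z = -546581 (z = -7*78083 = -546581)
k = 4344 (k = (1*12)*362 = 12*362 = 4344)
(z/(-123057) + E(426, 68)/(-27303)) - k = (-546581/(-123057) + (426*68)/(-27303)) - 1*4344 = (-546581*(-1/123057) + 28968*(-1/27303)) - 4344 = (4837/1089 - 9656/9101) - 4344 = 33506153/9910989 - 4344 = -43019830063/9910989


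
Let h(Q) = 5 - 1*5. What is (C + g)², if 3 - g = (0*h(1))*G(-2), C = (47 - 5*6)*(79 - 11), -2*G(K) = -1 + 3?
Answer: 1343281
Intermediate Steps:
h(Q) = 0 (h(Q) = 5 - 5 = 0)
G(K) = -1 (G(K) = -(-1 + 3)/2 = -½*2 = -1)
C = 1156 (C = (47 - 30)*68 = 17*68 = 1156)
g = 3 (g = 3 - 0*0*(-1) = 3 - 0*(-1) = 3 - 1*0 = 3 + 0 = 3)
(C + g)² = (1156 + 3)² = 1159² = 1343281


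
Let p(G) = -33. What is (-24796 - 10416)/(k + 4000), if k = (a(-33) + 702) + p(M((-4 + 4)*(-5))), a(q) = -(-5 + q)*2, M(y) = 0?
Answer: -35212/4745 ≈ -7.4209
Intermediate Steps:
a(q) = 10 - 2*q (a(q) = -(-10 + 2*q) = 10 - 2*q)
k = 745 (k = ((10 - 2*(-33)) + 702) - 33 = ((10 + 66) + 702) - 33 = (76 + 702) - 33 = 778 - 33 = 745)
(-24796 - 10416)/(k + 4000) = (-24796 - 10416)/(745 + 4000) = -35212/4745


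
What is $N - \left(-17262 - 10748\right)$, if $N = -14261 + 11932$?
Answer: $25681$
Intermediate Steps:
$N = -2329$
$N - \left(-17262 - 10748\right) = -2329 - \left(-17262 - 10748\right) = -2329 - -28010 = -2329 + 28010 = 25681$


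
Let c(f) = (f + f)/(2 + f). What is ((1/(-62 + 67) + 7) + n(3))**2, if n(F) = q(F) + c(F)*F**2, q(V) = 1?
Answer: 361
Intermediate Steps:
c(f) = 2*f/(2 + f) (c(f) = (2*f)/(2 + f) = 2*f/(2 + f))
n(F) = 1 + 2*F**3/(2 + F) (n(F) = 1 + (2*F/(2 + F))*F**2 = 1 + 2*F**3/(2 + F))
((1/(-62 + 67) + 7) + n(3))**2 = ((1/(-62 + 67) + 7) + (2 + 3 + 2*3**3)/(2 + 3))**2 = ((1/5 + 7) + (2 + 3 + 2*27)/5)**2 = ((1/5 + 7) + (2 + 3 + 54)/5)**2 = (36/5 + (1/5)*59)**2 = (36/5 + 59/5)**2 = 19**2 = 361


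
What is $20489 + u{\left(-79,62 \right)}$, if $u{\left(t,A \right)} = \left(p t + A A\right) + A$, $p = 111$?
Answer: $15626$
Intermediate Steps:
$u{\left(t,A \right)} = A + A^{2} + 111 t$ ($u{\left(t,A \right)} = \left(111 t + A A\right) + A = \left(111 t + A^{2}\right) + A = \left(A^{2} + 111 t\right) + A = A + A^{2} + 111 t$)
$20489 + u{\left(-79,62 \right)} = 20489 + \left(62 + 62^{2} + 111 \left(-79\right)\right) = 20489 + \left(62 + 3844 - 8769\right) = 20489 - 4863 = 15626$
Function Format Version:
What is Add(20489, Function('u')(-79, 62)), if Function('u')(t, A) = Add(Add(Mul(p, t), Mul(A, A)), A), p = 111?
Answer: 15626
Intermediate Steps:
Function('u')(t, A) = Add(A, Pow(A, 2), Mul(111, t)) (Function('u')(t, A) = Add(Add(Mul(111, t), Mul(A, A)), A) = Add(Add(Mul(111, t), Pow(A, 2)), A) = Add(Add(Pow(A, 2), Mul(111, t)), A) = Add(A, Pow(A, 2), Mul(111, t)))
Add(20489, Function('u')(-79, 62)) = Add(20489, Add(62, Pow(62, 2), Mul(111, -79))) = Add(20489, Add(62, 3844, -8769)) = Add(20489, -4863) = 15626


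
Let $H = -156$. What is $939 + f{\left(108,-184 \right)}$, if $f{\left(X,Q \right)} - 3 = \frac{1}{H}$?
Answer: $\frac{146951}{156} \approx 941.99$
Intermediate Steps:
$f{\left(X,Q \right)} = \frac{467}{156}$ ($f{\left(X,Q \right)} = 3 + \frac{1}{-156} = 3 - \frac{1}{156} = \frac{467}{156}$)
$939 + f{\left(108,-184 \right)} = 939 + \frac{467}{156} = \frac{146951}{156}$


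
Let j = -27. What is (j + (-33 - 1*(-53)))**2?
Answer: 49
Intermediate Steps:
(j + (-33 - 1*(-53)))**2 = (-27 + (-33 - 1*(-53)))**2 = (-27 + (-33 + 53))**2 = (-27 + 20)**2 = (-7)**2 = 49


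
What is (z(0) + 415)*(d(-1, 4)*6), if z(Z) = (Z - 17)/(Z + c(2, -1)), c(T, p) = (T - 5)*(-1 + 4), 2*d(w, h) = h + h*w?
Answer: 0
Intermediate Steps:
d(w, h) = h/2 + h*w/2 (d(w, h) = (h + h*w)/2 = h/2 + h*w/2)
c(T, p) = -15 + 3*T (c(T, p) = (-5 + T)*3 = -15 + 3*T)
z(Z) = (-17 + Z)/(-9 + Z) (z(Z) = (Z - 17)/(Z + (-15 + 3*2)) = (-17 + Z)/(Z + (-15 + 6)) = (-17 + Z)/(Z - 9) = (-17 + Z)/(-9 + Z))
(z(0) + 415)*(d(-1, 4)*6) = ((-17 + 0)/(-9 + 0) + 415)*(((½)*4*(1 - 1))*6) = (-17/(-9) + 415)*(((½)*4*0)*6) = (-⅑*(-17) + 415)*(0*6) = (17/9 + 415)*0 = (3752/9)*0 = 0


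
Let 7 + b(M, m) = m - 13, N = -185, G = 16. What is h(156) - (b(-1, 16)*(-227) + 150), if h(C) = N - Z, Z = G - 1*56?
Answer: -1203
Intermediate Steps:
b(M, m) = -20 + m (b(M, m) = -7 + (m - 13) = -7 + (-13 + m) = -20 + m)
Z = -40 (Z = 16 - 1*56 = 16 - 56 = -40)
h(C) = -145 (h(C) = -185 - 1*(-40) = -185 + 40 = -145)
h(156) - (b(-1, 16)*(-227) + 150) = -145 - ((-20 + 16)*(-227) + 150) = -145 - (-4*(-227) + 150) = -145 - (908 + 150) = -145 - 1*1058 = -145 - 1058 = -1203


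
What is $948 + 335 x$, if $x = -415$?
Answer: $-138077$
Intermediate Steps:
$948 + 335 x = 948 + 335 \left(-415\right) = 948 - 139025 = -138077$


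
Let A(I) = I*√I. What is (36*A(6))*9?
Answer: 1944*√6 ≈ 4761.8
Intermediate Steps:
A(I) = I^(3/2)
(36*A(6))*9 = (36*6^(3/2))*9 = (36*(6*√6))*9 = (216*√6)*9 = 1944*√6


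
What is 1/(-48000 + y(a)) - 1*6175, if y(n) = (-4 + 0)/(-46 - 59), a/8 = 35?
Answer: -31121975405/5039996 ≈ -6175.0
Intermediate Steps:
a = 280 (a = 8*35 = 280)
y(n) = 4/105 (y(n) = -4/(-105) = -4*(-1/105) = 4/105)
1/(-48000 + y(a)) - 1*6175 = 1/(-48000 + 4/105) - 1*6175 = 1/(-5039996/105) - 6175 = -105/5039996 - 6175 = -31121975405/5039996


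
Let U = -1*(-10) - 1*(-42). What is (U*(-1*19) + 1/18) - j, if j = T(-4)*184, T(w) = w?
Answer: -4535/18 ≈ -251.94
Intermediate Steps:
U = 52 (U = 10 + 42 = 52)
j = -736 (j = -4*184 = -736)
(U*(-1*19) + 1/18) - j = (52*(-1*19) + 1/18) - 1*(-736) = (52*(-19) + 1/18) + 736 = (-988 + 1/18) + 736 = -17783/18 + 736 = -4535/18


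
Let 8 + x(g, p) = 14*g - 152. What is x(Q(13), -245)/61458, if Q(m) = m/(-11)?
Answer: -971/338019 ≈ -0.0028726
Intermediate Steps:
Q(m) = -m/11 (Q(m) = m*(-1/11) = -m/11)
x(g, p) = -160 + 14*g (x(g, p) = -8 + (14*g - 152) = -8 + (-152 + 14*g) = -160 + 14*g)
x(Q(13), -245)/61458 = (-160 + 14*(-1/11*13))/61458 = (-160 + 14*(-13/11))*(1/61458) = (-160 - 182/11)*(1/61458) = -1942/11*1/61458 = -971/338019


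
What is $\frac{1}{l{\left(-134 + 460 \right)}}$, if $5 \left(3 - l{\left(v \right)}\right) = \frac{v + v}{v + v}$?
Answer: $\frac{5}{14} \approx 0.35714$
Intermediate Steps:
$l{\left(v \right)} = \frac{14}{5}$ ($l{\left(v \right)} = 3 - \frac{\left(v + v\right) \frac{1}{v + v}}{5} = 3 - \frac{2 v \frac{1}{2 v}}{5} = 3 - \frac{1}{5} = \frac{14}{5}$)
$\frac{1}{l{\left(-134 + 460 \right)}} = \frac{1}{\frac{14}{5}} = \frac{5}{14}$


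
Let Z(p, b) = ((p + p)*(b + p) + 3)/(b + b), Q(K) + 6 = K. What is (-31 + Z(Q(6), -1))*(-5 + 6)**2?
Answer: -65/2 ≈ -32.500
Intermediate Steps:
Q(K) = -6 + K
Z(p, b) = (3 + 2*p*(b + p))/(2*b) (Z(p, b) = ((2*p)*(b + p) + 3)/((2*b)) = (2*p*(b + p) + 3)*(1/(2*b)) = (3 + 2*p*(b + p))*(1/(2*b)) = (3 + 2*p*(b + p))/(2*b))
(-31 + Z(Q(6), -1))*(-5 + 6)**2 = (-31 + (3/2 + (-6 + 6)**2 - (-6 + 6))/(-1))*(-5 + 6)**2 = (-31 - (3/2 + 0**2 - 1*0))*1**2 = (-31 - (3/2 + 0 + 0))*1 = (-31 - 1*3/2)*1 = (-31 - 3/2)*1 = -65/2*1 = -65/2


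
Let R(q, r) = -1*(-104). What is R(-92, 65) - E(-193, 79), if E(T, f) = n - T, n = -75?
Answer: -14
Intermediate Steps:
R(q, r) = 104
E(T, f) = -75 - T
R(-92, 65) - E(-193, 79) = 104 - (-75 - 1*(-193)) = 104 - (-75 + 193) = 104 - 1*118 = 104 - 118 = -14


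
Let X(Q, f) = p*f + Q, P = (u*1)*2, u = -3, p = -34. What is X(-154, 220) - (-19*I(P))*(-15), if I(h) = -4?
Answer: -6494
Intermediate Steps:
P = -6 (P = -3*1*2 = -3*2 = -6)
X(Q, f) = Q - 34*f (X(Q, f) = -34*f + Q = Q - 34*f)
X(-154, 220) - (-19*I(P))*(-15) = (-154 - 34*220) - (-19*(-4))*(-15) = (-154 - 7480) - 76*(-15) = -7634 - 1*(-1140) = -7634 + 1140 = -6494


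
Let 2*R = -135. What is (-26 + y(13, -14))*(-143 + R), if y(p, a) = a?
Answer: 8420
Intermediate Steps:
R = -135/2 (R = (½)*(-135) = -135/2 ≈ -67.500)
(-26 + y(13, -14))*(-143 + R) = (-26 - 14)*(-143 - 135/2) = -40*(-421/2) = 8420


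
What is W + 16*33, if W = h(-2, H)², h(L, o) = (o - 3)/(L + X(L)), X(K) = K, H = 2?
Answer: 8449/16 ≈ 528.06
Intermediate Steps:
h(L, o) = (-3 + o)/(2*L) (h(L, o) = (o - 3)/(L + L) = (-3 + o)/((2*L)) = (-3 + o)*(1/(2*L)) = (-3 + o)/(2*L))
W = 1/16 (W = ((½)*(-3 + 2)/(-2))² = ((½)*(-½)*(-1))² = (¼)² = 1/16 ≈ 0.062500)
W + 16*33 = 1/16 + 16*33 = 1/16 + 528 = 8449/16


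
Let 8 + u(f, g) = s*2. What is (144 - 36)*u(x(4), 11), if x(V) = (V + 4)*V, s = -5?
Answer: -1944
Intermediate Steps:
x(V) = V*(4 + V) (x(V) = (4 + V)*V = V*(4 + V))
u(f, g) = -18 (u(f, g) = -8 - 5*2 = -8 - 10 = -18)
(144 - 36)*u(x(4), 11) = (144 - 36)*(-18) = 108*(-18) = -1944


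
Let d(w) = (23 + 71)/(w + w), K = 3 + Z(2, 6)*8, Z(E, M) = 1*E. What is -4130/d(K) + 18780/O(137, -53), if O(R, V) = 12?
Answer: -4915/47 ≈ -104.57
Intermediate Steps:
Z(E, M) = E
K = 19 (K = 3 + 2*8 = 3 + 16 = 19)
d(w) = 47/w (d(w) = 94/((2*w)) = 94*(1/(2*w)) = 47/w)
-4130/d(K) + 18780/O(137, -53) = -4130/(47/19) + 18780/12 = -4130/(47*(1/19)) + 18780*(1/12) = -4130/47/19 + 1565 = -4130*19/47 + 1565 = -78470/47 + 1565 = -4915/47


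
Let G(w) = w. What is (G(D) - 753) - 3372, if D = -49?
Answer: -4174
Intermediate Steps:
(G(D) - 753) - 3372 = (-49 - 753) - 3372 = -802 - 3372 = -4174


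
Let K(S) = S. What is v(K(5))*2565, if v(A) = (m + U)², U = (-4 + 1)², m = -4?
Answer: 64125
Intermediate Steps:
U = 9 (U = (-3)² = 9)
v(A) = 25 (v(A) = (-4 + 9)² = 5² = 25)
v(K(5))*2565 = 25*2565 = 64125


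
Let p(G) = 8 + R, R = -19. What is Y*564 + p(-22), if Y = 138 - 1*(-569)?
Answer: 398737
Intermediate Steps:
Y = 707 (Y = 138 + 569 = 707)
p(G) = -11 (p(G) = 8 - 19 = -11)
Y*564 + p(-22) = 707*564 - 11 = 398748 - 11 = 398737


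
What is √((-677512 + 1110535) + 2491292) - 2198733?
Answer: -2198733 + √2924315 ≈ -2.1970e+6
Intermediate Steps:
√((-677512 + 1110535) + 2491292) - 2198733 = √(433023 + 2491292) - 2198733 = √2924315 - 2198733 = -2198733 + √2924315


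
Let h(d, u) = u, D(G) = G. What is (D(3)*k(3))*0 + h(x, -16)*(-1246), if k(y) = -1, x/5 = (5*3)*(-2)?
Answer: 19936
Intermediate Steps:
x = -150 (x = 5*((5*3)*(-2)) = 5*(15*(-2)) = 5*(-30) = -150)
(D(3)*k(3))*0 + h(x, -16)*(-1246) = (3*(-1))*0 - 16*(-1246) = -3*0 + 19936 = 0 + 19936 = 19936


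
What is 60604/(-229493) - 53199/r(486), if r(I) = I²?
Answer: -2947024499/6022814292 ≈ -0.48931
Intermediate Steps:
60604/(-229493) - 53199/r(486) = 60604/(-229493) - 53199/(486²) = 60604*(-1/229493) - 53199/236196 = -60604/229493 - 53199*1/236196 = -60604/229493 - 5911/26244 = -2947024499/6022814292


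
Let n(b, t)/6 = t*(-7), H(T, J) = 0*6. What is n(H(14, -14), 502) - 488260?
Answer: -509344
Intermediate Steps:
H(T, J) = 0
n(b, t) = -42*t (n(b, t) = 6*(t*(-7)) = 6*(-7*t) = -42*t)
n(H(14, -14), 502) - 488260 = -42*502 - 488260 = -21084 - 488260 = -509344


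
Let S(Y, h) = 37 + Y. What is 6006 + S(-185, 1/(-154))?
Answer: 5858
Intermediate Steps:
6006 + S(-185, 1/(-154)) = 6006 + (37 - 185) = 6006 - 148 = 5858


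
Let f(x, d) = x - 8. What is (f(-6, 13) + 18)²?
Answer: 16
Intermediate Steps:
f(x, d) = -8 + x
(f(-6, 13) + 18)² = ((-8 - 6) + 18)² = (-14 + 18)² = 4² = 16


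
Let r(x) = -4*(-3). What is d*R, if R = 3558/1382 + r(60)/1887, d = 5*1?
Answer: 5608775/434639 ≈ 12.904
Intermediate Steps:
r(x) = 12
d = 5
R = 1121755/434639 (R = 3558/1382 + 12/1887 = 3558*(1/1382) + 12*(1/1887) = 1779/691 + 4/629 = 1121755/434639 ≈ 2.5809)
d*R = 5*(1121755/434639) = 5608775/434639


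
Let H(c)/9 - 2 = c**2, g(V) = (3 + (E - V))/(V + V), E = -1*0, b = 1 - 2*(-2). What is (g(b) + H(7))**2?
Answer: 5262436/25 ≈ 2.1050e+5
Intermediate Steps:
b = 5 (b = 1 + 4 = 5)
E = 0
g(V) = (3 - V)/(2*V) (g(V) = (3 + (0 - V))/(V + V) = (3 - V)/((2*V)) = (3 - V)*(1/(2*V)) = (3 - V)/(2*V))
H(c) = 18 + 9*c**2
(g(b) + H(7))**2 = ((1/2)*(3 - 1*5)/5 + (18 + 9*7**2))**2 = ((1/2)*(1/5)*(3 - 5) + (18 + 9*49))**2 = ((1/2)*(1/5)*(-2) + (18 + 441))**2 = (-1/5 + 459)**2 = (2294/5)**2 = 5262436/25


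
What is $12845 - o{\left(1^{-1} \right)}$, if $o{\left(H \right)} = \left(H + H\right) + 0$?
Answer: $12843$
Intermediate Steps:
$o{\left(H \right)} = 2 H$ ($o{\left(H \right)} = 2 H + 0 = 2 H$)
$12845 - o{\left(1^{-1} \right)} = 12845 - \frac{2}{1} = 12845 - 2 \cdot 1 = 12845 - 2 = 12843$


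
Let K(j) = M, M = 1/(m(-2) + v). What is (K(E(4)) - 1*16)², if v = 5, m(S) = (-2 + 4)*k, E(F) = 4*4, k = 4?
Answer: 42849/169 ≈ 253.54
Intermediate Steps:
E(F) = 16
m(S) = 8 (m(S) = (-2 + 4)*4 = 2*4 = 8)
M = 1/13 (M = 1/(8 + 5) = 1/13 ≈ 0.076923)
K(j) = 1/13
(K(E(4)) - 1*16)² = (1/13 - 1*16)² = (1/13 - 16)² = (-207/13)² = 42849/169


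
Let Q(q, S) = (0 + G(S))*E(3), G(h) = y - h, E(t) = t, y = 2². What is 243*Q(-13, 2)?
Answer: 1458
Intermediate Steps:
y = 4
G(h) = 4 - h
Q(q, S) = 12 - 3*S (Q(q, S) = (0 + (4 - S))*3 = (4 - S)*3 = 12 - 3*S)
243*Q(-13, 2) = 243*(12 - 3*2) = 243*(12 - 6) = 243*6 = 1458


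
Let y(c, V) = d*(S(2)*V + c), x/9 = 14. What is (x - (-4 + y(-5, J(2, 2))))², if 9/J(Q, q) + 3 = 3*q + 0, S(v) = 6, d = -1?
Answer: 20449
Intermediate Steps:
x = 126 (x = 9*14 = 126)
J(Q, q) = 9/(-3 + 3*q) (J(Q, q) = 9/(-3 + (3*q + 0)) = 9/(-3 + 3*q))
y(c, V) = -c - 6*V (y(c, V) = -(6*V + c) = -(c + 6*V) = -c - 6*V)
(x - (-4 + y(-5, J(2, 2))))² = (126 - (-4 + (-1*(-5) - 18/(-1 + 2))))² = (126 - (-4 + (5 - 18/1)))² = (126 - (-4 + (5 - 18)))² = (126 - (-4 - 13))² = (126 - 1*(-17))² = (126 + 17)² = 143² = 20449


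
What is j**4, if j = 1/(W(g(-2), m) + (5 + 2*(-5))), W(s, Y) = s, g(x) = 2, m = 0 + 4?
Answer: 1/81 ≈ 0.012346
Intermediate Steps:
m = 4
j = -1/3 (j = 1/(2 + (5 + 2*(-5))) = 1/(2 + (5 - 10)) = 1/(2 - 5) = 1/(-3) = -1/3 ≈ -0.33333)
j**4 = (-1/3)**4 = 1/81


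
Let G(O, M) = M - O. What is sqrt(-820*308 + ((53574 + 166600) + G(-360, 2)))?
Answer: 2*I*sqrt(8006) ≈ 178.95*I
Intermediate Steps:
sqrt(-820*308 + ((53574 + 166600) + G(-360, 2))) = sqrt(-820*308 + ((53574 + 166600) + (2 - 1*(-360)))) = sqrt(-252560 + (220174 + (2 + 360))) = sqrt(-252560 + (220174 + 362)) = sqrt(-252560 + 220536) = sqrt(-32024) = 2*I*sqrt(8006)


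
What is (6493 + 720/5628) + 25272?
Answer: 14897845/469 ≈ 31765.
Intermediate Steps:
(6493 + 720/5628) + 25272 = (6493 + 720*(1/5628)) + 25272 = (6493 + 60/469) + 25272 = 3045277/469 + 25272 = 14897845/469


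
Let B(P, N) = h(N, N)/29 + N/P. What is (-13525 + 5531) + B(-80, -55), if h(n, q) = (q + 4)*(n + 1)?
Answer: -3664833/464 ≈ -7898.3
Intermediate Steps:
h(n, q) = (1 + n)*(4 + q) (h(n, q) = (4 + q)*(1 + n) = (1 + n)*(4 + q))
B(P, N) = 4/29 + N²/29 + 5*N/29 + N/P (B(P, N) = (4 + N + 4*N + N*N)/29 + N/P = (4 + N + 4*N + N²)*(1/29) + N/P = (4 + N² + 5*N)*(1/29) + N/P = (4/29 + N²/29 + 5*N/29) + N/P = 4/29 + N²/29 + 5*N/29 + N/P)
(-13525 + 5531) + B(-80, -55) = (-13525 + 5531) + (-55 + (1/29)*(-80)*(4 + (-55)² + 5*(-55)))/(-80) = -7994 - (-55 + (1/29)*(-80)*(4 + 3025 - 275))/80 = -7994 - (-55 + (1/29)*(-80)*2754)/80 = -7994 - (-55 - 220320/29)/80 = -7994 - 1/80*(-221915/29) = -7994 + 44383/464 = -3664833/464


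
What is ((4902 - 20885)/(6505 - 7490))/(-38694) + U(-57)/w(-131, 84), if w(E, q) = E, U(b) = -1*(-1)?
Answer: -40207363/4992880290 ≈ -0.0080529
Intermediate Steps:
U(b) = 1
((4902 - 20885)/(6505 - 7490))/(-38694) + U(-57)/w(-131, 84) = ((4902 - 20885)/(6505 - 7490))/(-38694) + 1/(-131) = -15983/(-985)*(-1/38694) + 1*(-1/131) = -15983*(-1/985)*(-1/38694) - 1/131 = (15983/985)*(-1/38694) - 1/131 = -15983/38113590 - 1/131 = -40207363/4992880290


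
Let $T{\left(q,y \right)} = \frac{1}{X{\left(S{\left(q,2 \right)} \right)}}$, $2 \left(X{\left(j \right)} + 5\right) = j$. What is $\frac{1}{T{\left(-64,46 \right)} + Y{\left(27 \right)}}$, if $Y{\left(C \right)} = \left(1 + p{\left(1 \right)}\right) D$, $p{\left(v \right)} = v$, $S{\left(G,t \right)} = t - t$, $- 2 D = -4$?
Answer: $\frac{5}{19} \approx 0.26316$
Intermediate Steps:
$D = 2$ ($D = \left(- \frac{1}{2}\right) \left(-4\right) = 2$)
$S{\left(G,t \right)} = 0$
$X{\left(j \right)} = -5 + \frac{j}{2}$
$T{\left(q,y \right)} = - \frac{1}{5}$ ($T{\left(q,y \right)} = \frac{1}{-5 + \frac{1}{2} \cdot 0} = \frac{1}{-5 + 0} = \frac{1}{-5} = - \frac{1}{5}$)
$Y{\left(C \right)} = 4$ ($Y{\left(C \right)} = \left(1 + 1\right) 2 = 2 \cdot 2 = 4$)
$\frac{1}{T{\left(-64,46 \right)} + Y{\left(27 \right)}} = \frac{1}{- \frac{1}{5} + 4} = \frac{1}{\frac{19}{5}} = \frac{5}{19}$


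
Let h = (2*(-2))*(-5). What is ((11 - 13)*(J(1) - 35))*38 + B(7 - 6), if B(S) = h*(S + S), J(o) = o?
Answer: 2624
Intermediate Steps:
h = 20 (h = -4*(-5) = 20)
B(S) = 40*S (B(S) = 20*(S + S) = 20*(2*S) = 40*S)
((11 - 13)*(J(1) - 35))*38 + B(7 - 6) = ((11 - 13)*(1 - 35))*38 + 40*(7 - 6) = -2*(-34)*38 + 40*1 = 68*38 + 40 = 2584 + 40 = 2624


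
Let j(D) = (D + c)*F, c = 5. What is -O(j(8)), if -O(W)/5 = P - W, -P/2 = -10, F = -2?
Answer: 230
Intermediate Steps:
j(D) = -10 - 2*D (j(D) = (D + 5)*(-2) = (5 + D)*(-2) = -10 - 2*D)
P = 20 (P = -2*(-10) = 20)
O(W) = -100 + 5*W (O(W) = -5*(20 - W) = -100 + 5*W)
-O(j(8)) = -(-100 + 5*(-10 - 2*8)) = -(-100 + 5*(-10 - 16)) = -(-100 + 5*(-26)) = -(-100 - 130) = -1*(-230) = 230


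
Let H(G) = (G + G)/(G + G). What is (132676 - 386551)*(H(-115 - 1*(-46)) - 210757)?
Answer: 53505679500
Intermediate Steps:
H(G) = 1 (H(G) = (2*G)/((2*G)) = (2*G)*(1/(2*G)) = 1)
(132676 - 386551)*(H(-115 - 1*(-46)) - 210757) = (132676 - 386551)*(1 - 210757) = -253875*(-210756) = 53505679500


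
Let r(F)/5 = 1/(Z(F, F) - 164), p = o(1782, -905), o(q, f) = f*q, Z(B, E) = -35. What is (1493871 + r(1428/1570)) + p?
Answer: -23648966/199 ≈ -1.1884e+5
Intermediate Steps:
p = -1612710 (p = -905*1782 = -1612710)
r(F) = -5/199 (r(F) = 5/(-35 - 164) = 5/(-199) = 5*(-1/199) = -5/199)
(1493871 + r(1428/1570)) + p = (1493871 - 5/199) - 1612710 = 297280324/199 - 1612710 = -23648966/199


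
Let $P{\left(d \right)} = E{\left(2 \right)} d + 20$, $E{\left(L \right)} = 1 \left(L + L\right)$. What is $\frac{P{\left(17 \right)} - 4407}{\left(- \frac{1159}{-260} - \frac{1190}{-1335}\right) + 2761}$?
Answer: $- \frac{42832140}{27434279} \approx -1.5613$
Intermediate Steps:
$E{\left(L \right)} = 2 L$ ($E{\left(L \right)} = 1 \cdot 2 L = 2 L$)
$P{\left(d \right)} = 20 + 4 d$ ($P{\left(d \right)} = 2 \cdot 2 d + 20 = 4 d + 20 = 20 + 4 d$)
$\frac{P{\left(17 \right)} - 4407}{\left(- \frac{1159}{-260} - \frac{1190}{-1335}\right) + 2761} = \frac{\left(20 + 4 \cdot 17\right) - 4407}{\left(- \frac{1159}{-260} - \frac{1190}{-1335}\right) + 2761} = \frac{\left(20 + 68\right) - 4407}{\left(\left(-1159\right) \left(- \frac{1}{260}\right) - - \frac{238}{267}\right) + 2761} = \frac{88 - 4407}{\left(\frac{1159}{260} + \frac{238}{267}\right) + 2761} = - \frac{4319}{\frac{371333}{69420} + 2761} = - \frac{4319}{\frac{192039953}{69420}} = \left(-4319\right) \frac{69420}{192039953} = - \frac{42832140}{27434279}$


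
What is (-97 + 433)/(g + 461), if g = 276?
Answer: 336/737 ≈ 0.45590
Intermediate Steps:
(-97 + 433)/(g + 461) = (-97 + 433)/(276 + 461) = 336/737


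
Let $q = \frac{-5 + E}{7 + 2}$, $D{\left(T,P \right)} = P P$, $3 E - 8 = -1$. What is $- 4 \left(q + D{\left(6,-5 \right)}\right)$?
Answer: $- \frac{2668}{27} \approx -98.815$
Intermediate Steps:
$E = \frac{7}{3}$ ($E = \frac{8}{3} + \frac{1}{3} \left(-1\right) = \frac{8}{3} - \frac{1}{3} = \frac{7}{3} \approx 2.3333$)
$D{\left(T,P \right)} = P^{2}$
$q = - \frac{8}{27}$ ($q = \frac{-5 + \frac{7}{3}}{7 + 2} = - \frac{8}{3 \cdot 9} = \left(- \frac{8}{3}\right) \frac{1}{9} = - \frac{8}{27} \approx -0.2963$)
$- 4 \left(q + D{\left(6,-5 \right)}\right) = - 4 \left(- \frac{8}{27} + \left(-5\right)^{2}\right) = - 4 \left(- \frac{8}{27} + 25\right) = \left(-4\right) \frac{667}{27} = - \frac{2668}{27}$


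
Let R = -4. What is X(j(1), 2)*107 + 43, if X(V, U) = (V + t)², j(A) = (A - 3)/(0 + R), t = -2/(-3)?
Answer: 6791/36 ≈ 188.64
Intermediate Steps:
t = ⅔ (t = -2*(-⅓) = ⅔ ≈ 0.66667)
j(A) = ¾ - A/4 (j(A) = (A - 3)/(0 - 4) = (-3 + A)/(-4) = (-3 + A)*(-¼) = ¾ - A/4)
X(V, U) = (⅔ + V)² (X(V, U) = (V + ⅔)² = (⅔ + V)²)
X(j(1), 2)*107 + 43 = ((2 + 3*(¾ - ¼*1))²/9)*107 + 43 = ((2 + 3*(¾ - ¼))²/9)*107 + 43 = ((2 + 3*(½))²/9)*107 + 43 = ((2 + 3/2)²/9)*107 + 43 = ((7/2)²/9)*107 + 43 = ((⅑)*(49/4))*107 + 43 = (49/36)*107 + 43 = 5243/36 + 43 = 6791/36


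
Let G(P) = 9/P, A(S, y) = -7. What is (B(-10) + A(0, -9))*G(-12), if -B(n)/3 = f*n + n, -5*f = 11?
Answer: 129/4 ≈ 32.250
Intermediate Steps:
f = -11/5 (f = -⅕*11 = -11/5 ≈ -2.2000)
B(n) = 18*n/5 (B(n) = -3*(-11*n/5 + n) = -(-18)*n/5 = 18*n/5)
(B(-10) + A(0, -9))*G(-12) = ((18/5)*(-10) - 7)*(9/(-12)) = (-36 - 7)*(9*(-1/12)) = -43*(-¾) = 129/4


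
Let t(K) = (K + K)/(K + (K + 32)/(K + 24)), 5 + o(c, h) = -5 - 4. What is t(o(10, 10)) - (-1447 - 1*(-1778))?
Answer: -20051/61 ≈ -328.71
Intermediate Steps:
o(c, h) = -14 (o(c, h) = -5 + (-5 - 4) = -5 - 9 = -14)
t(K) = 2*K/(K + (32 + K)/(24 + K)) (t(K) = (2*K)/(K + (32 + K)/(24 + K)) = 2*K/(K + (32 + K)/(24 + K)))
t(o(10, 10)) - (-1447 - 1*(-1778)) = 2*(-14)*(24 - 14)/(32 + (-14)² + 25*(-14)) - (-1447 - 1*(-1778)) = 2*(-14)*10/(32 + 196 - 350) - (-1447 + 1778) = 2*(-14)*10/(-122) - 1*331 = 2*(-14)*(-1/122)*10 - 331 = 140/61 - 331 = -20051/61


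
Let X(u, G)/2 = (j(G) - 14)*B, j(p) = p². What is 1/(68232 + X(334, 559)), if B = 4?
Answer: 1/2567968 ≈ 3.8941e-7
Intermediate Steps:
X(u, G) = -112 + 8*G² (X(u, G) = 2*((G² - 14)*4) = 2*((-14 + G²)*4) = 2*(-56 + 4*G²) = -112 + 8*G²)
1/(68232 + X(334, 559)) = 1/(68232 + (-112 + 8*559²)) = 1/(68232 + (-112 + 8*312481)) = 1/(68232 + (-112 + 2499848)) = 1/(68232 + 2499736) = 1/2567968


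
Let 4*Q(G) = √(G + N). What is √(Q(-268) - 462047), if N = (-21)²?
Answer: √(-1848188 + √173)/2 ≈ 679.74*I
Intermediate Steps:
N = 441
Q(G) = √(441 + G)/4 (Q(G) = √(G + 441)/4 = √(441 + G)/4)
√(Q(-268) - 462047) = √(√(441 - 268)/4 - 462047) = √(√173/4 - 462047) = √(-462047 + √173/4)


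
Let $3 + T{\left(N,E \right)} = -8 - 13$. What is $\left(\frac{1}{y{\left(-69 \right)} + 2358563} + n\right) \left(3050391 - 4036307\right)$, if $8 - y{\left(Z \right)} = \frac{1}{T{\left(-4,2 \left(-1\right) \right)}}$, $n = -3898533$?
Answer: $\frac{217571162952160443756}{56605705} \approx 3.8436 \cdot 10^{12}$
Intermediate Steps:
$T{\left(N,E \right)} = -24$ ($T{\left(N,E \right)} = -3 - 21 = -24$)
$y{\left(Z \right)} = \frac{193}{24}$ ($y{\left(Z \right)} = 8 - \frac{1}{-24} = 8 - - \frac{1}{24} = 8 + \frac{1}{24} = \frac{193}{24}$)
$\left(\frac{1}{y{\left(-69 \right)} + 2358563} + n\right) \left(3050391 - 4036307\right) = \left(\frac{1}{\frac{193}{24} + 2358563} - 3898533\right) \left(3050391 - 4036307\right) = \left(\frac{1}{\frac{56605705}{24}} - 3898533\right) \left(-985916\right) = \left(\frac{24}{56605705} - 3898533\right) \left(-985916\right) = \left(- \frac{220679208930741}{56605705}\right) \left(-985916\right) = \frac{217571162952160443756}{56605705}$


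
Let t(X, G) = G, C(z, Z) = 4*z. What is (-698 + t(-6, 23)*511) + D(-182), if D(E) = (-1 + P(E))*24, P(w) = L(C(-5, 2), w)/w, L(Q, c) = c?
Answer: 11055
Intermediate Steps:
P(w) = 1 (P(w) = w/w = 1)
D(E) = 0 (D(E) = (-1 + 1)*24 = 0*24 = 0)
(-698 + t(-6, 23)*511) + D(-182) = (-698 + 23*511) + 0 = (-698 + 11753) + 0 = 11055 + 0 = 11055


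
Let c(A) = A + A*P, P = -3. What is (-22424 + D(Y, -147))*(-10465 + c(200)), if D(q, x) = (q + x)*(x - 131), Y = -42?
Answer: -327232070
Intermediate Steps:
D(q, x) = (-131 + x)*(q + x) (D(q, x) = (q + x)*(-131 + x) = (-131 + x)*(q + x))
c(A) = -2*A (c(A) = A + A*(-3) = A - 3*A = -2*A)
(-22424 + D(Y, -147))*(-10465 + c(200)) = (-22424 + ((-147)² - 131*(-42) - 131*(-147) - 42*(-147)))*(-10465 - 2*200) = (-22424 + (21609 + 5502 + 19257 + 6174))*(-10465 - 400) = (-22424 + 52542)*(-10865) = 30118*(-10865) = -327232070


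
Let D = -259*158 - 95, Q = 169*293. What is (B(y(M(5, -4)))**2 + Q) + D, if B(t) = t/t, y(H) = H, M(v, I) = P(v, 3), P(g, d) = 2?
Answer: 8501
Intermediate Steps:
M(v, I) = 2
B(t) = 1
Q = 49517
D = -41017 (D = -40922 - 95 = -41017)
(B(y(M(5, -4)))**2 + Q) + D = (1**2 + 49517) - 41017 = (1 + 49517) - 41017 = 49518 - 41017 = 8501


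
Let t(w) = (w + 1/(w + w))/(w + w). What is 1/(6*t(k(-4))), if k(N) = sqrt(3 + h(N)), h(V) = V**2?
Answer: 38/117 ≈ 0.32479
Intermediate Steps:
k(N) = sqrt(3 + N**2)
t(w) = (w + 1/(2*w))/(2*w) (t(w) = (w + 1/(2*w))/((2*w)) = (w + 1/(2*w))*(1/(2*w)) = (w + 1/(2*w))/(2*w))
1/(6*t(k(-4))) = 1/(6*(1/2 + 1/(4*(sqrt(3 + (-4)**2))**2))) = 1/(6*(1/2 + 1/(4*(sqrt(3 + 16))**2))) = 1/(6*(1/2 + 1/(4*(sqrt(19))**2))) = 1/(6*(1/2 + (1/4)*(1/19))) = 1/(6*(1/2 + 1/76)) = 1/(6*(39/76)) = 1/(117/38) = 38/117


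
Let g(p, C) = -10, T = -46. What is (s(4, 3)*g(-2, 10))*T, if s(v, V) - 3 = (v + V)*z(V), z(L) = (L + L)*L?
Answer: 59340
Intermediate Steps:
z(L) = 2*L**2 (z(L) = (2*L)*L = 2*L**2)
s(v, V) = 3 + 2*V**2*(V + v) (s(v, V) = 3 + (v + V)*(2*V**2) = 3 + (V + v)*(2*V**2) = 3 + 2*V**2*(V + v))
(s(4, 3)*g(-2, 10))*T = ((3 + 2*3**3 + 2*4*3**2)*(-10))*(-46) = ((3 + 2*27 + 2*4*9)*(-10))*(-46) = ((3 + 54 + 72)*(-10))*(-46) = (129*(-10))*(-46) = -1290*(-46) = 59340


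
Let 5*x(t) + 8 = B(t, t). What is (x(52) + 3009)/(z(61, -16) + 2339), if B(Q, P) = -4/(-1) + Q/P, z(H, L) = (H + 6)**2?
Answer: 2507/5690 ≈ 0.44060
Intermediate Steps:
z(H, L) = (6 + H)**2
B(Q, P) = 4 + Q/P (B(Q, P) = -4*(-1) + Q/P = 4 + Q/P)
x(t) = -3/5 (x(t) = -8/5 + (4 + t/t)/5 = -8/5 + (4 + 1)/5 = -8/5 + (1/5)*5 = -8/5 + 1 = -3/5)
(x(52) + 3009)/(z(61, -16) + 2339) = (-3/5 + 3009)/((6 + 61)**2 + 2339) = 15042/(5*(67**2 + 2339)) = 15042/(5*(4489 + 2339)) = (15042/5)/6828 = (15042/5)*(1/6828) = 2507/5690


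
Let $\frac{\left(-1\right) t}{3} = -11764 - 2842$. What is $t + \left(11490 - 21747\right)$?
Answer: $33561$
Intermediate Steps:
$t = 43818$ ($t = - 3 \left(-11764 - 2842\right) = \left(-3\right) \left(-14606\right) = 43818$)
$t + \left(11490 - 21747\right) = 43818 + \left(11490 - 21747\right) = 43818 - 10257 = 33561$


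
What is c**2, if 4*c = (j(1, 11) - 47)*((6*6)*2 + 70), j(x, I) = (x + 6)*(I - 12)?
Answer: 3674889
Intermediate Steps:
j(x, I) = (-12 + I)*(6 + x) (j(x, I) = (6 + x)*(-12 + I) = (-12 + I)*(6 + x))
c = -1917 (c = (((-72 - 12*1 + 6*11 + 11*1) - 47)*((6*6)*2 + 70))/4 = (((-72 - 12 + 66 + 11) - 47)*(36*2 + 70))/4 = ((-7 - 47)*(72 + 70))/4 = (-54*142)/4 = (1/4)*(-7668) = -1917)
c**2 = (-1917)**2 = 3674889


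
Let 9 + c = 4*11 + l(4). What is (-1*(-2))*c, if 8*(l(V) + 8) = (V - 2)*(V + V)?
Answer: 58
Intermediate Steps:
l(V) = -8 + V*(-2 + V)/4 (l(V) = -8 + ((V - 2)*(V + V))/8 = -8 + ((-2 + V)*(2*V))/8 = -8 + (2*V*(-2 + V))/8 = -8 + V*(-2 + V)/4)
c = 29 (c = -9 + (4*11 + (-8 - ½*4 + (¼)*4²)) = -9 + (44 + (-8 - 2 + (¼)*16)) = -9 + (44 + (-8 - 2 + 4)) = -9 + (44 - 6) = -9 + 38 = 29)
(-1*(-2))*c = -1*(-2)*29 = 2*29 = 58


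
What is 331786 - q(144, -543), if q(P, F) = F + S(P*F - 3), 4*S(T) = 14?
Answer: 664651/2 ≈ 3.3233e+5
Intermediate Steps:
S(T) = 7/2 (S(T) = (1/4)*14 = 7/2)
q(P, F) = 7/2 + F (q(P, F) = F + 7/2 = 7/2 + F)
331786 - q(144, -543) = 331786 - (7/2 - 543) = 331786 - 1*(-1079/2) = 331786 + 1079/2 = 664651/2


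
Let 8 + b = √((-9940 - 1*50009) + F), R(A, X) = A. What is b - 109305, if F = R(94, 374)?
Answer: -109313 + I*√59855 ≈ -1.0931e+5 + 244.65*I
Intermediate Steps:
F = 94
b = -8 + I*√59855 (b = -8 + √((-9940 - 1*50009) + 94) = -8 + √((-9940 - 50009) + 94) = -8 + √(-59949 + 94) = -8 + √(-59855) = -8 + I*√59855 ≈ -8.0 + 244.65*I)
b - 109305 = (-8 + I*√59855) - 109305 = -109313 + I*√59855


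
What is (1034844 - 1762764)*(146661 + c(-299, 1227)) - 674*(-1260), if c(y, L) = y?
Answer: -106538977800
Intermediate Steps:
(1034844 - 1762764)*(146661 + c(-299, 1227)) - 674*(-1260) = (1034844 - 1762764)*(146661 - 299) - 674*(-1260) = -727920*146362 + 849240 = -106539827040 + 849240 = -106538977800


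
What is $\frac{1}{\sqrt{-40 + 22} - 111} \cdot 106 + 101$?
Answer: $\frac{411491}{4113} - \frac{106 i \sqrt{2}}{4113} \approx 100.05 - 0.036447 i$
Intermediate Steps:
$\frac{1}{\sqrt{-40 + 22} - 111} \cdot 106 + 101 = \frac{1}{\sqrt{-18} - 111} \cdot 106 + 101 = \frac{1}{3 i \sqrt{2} - 111} \cdot 106 + 101 = \frac{1}{-111 + 3 i \sqrt{2}} \cdot 106 + 101 = \frac{106}{-111 + 3 i \sqrt{2}} + 101 = 101 + \frac{106}{-111 + 3 i \sqrt{2}}$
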